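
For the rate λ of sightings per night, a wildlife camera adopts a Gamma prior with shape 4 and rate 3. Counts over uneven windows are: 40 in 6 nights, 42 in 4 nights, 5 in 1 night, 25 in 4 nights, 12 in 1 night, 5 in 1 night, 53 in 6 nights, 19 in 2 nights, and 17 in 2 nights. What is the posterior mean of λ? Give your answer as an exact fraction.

37/5

Total count: 40 + 42 + 5 + 25 + 12 + 5 + 53 + 19 + 17 = 218.
Total exposure: 6 + 4 + 1 + 4 + 1 + 1 + 6 + 2 + 2 = 27 nights.
Gamma(α, β) with Poisson data over total exposure Σt gives posterior Gamma(α+Σx, β+Σt) = Gamma(222, 30).
Posterior mean = α'/β' = 222/30 = 37/5.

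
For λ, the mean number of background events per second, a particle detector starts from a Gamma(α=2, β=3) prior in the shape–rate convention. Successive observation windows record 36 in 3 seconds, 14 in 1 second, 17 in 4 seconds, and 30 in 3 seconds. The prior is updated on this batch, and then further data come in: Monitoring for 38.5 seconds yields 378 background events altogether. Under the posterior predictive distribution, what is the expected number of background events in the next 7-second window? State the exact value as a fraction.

Total count: 36 + 14 + 17 + 30 = 97.
Total exposure: 3 + 1 + 4 + 3 = 11 seconds.
After the first batch: Gamma(2 + 97, 3 + 11) = Gamma(99, 14).
Total count 378 over total exposure 38.5 seconds.
After the second batch: Gamma(99 + 378, 14 + 38.5) = Gamma(477, 105/2).
Predictive mean over a 7-second window = T·E[λ|data] = 7·477/(105/2) = 318/5.

318/5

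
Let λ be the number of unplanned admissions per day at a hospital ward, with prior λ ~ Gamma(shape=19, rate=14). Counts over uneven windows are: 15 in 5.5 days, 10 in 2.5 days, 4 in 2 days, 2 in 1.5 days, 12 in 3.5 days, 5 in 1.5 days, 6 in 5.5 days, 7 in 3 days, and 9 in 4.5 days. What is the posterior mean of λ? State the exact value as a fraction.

178/87

Total count: 15 + 10 + 4 + 2 + 12 + 5 + 6 + 7 + 9 = 70.
Total exposure: 5.5 + 2.5 + 2 + 1.5 + 3.5 + 1.5 + 5.5 + 3 + 4.5 = 29.5 days.
Conjugate update: add total count to the shape and total exposure to the rate, giving Gamma(89, 87/2).
Posterior mean = α'/β' = 89/(87/2) = 178/87.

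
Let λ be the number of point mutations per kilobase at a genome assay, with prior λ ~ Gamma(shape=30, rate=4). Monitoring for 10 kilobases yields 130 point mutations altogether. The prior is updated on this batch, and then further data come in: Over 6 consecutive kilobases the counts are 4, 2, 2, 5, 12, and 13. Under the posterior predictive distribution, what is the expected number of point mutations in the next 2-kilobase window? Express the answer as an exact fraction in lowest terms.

Total count 130 over total exposure 10 kilobases.
After the first batch: Gamma(30 + 130, 4 + 10) = Gamma(160, 14).
Total count: 4 + 2 + 2 + 5 + 12 + 13 = 38.
Total exposure: 6 kilobases.
After the second batch: Gamma(160 + 38, 14 + 6) = Gamma(198, 20).
Predictive mean over a 2-kilobase window = T·E[λ|data] = 2·198/20 = 99/5.

99/5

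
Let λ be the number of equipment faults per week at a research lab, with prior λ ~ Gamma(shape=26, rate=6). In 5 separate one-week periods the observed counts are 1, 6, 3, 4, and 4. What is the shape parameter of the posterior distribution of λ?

Total count: 1 + 6 + 3 + 4 + 4 = 18.
Total exposure: 5 weeks.
Gamma(α, β) with Poisson data over total exposure Σt gives posterior Gamma(α+Σx, β+Σt) = Gamma(44, 11).

44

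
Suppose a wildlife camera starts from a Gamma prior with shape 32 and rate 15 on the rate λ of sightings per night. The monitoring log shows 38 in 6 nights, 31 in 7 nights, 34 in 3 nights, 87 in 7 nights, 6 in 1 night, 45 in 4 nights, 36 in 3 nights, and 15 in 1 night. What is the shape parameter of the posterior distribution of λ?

324

Total count: 38 + 31 + 34 + 87 + 6 + 45 + 36 + 15 = 292.
Total exposure: 6 + 7 + 3 + 7 + 1 + 4 + 3 + 1 = 32 nights.
By Gamma–Poisson conjugacy, the posterior is Gamma(α + Σx, β + Σt) = Gamma(32 + 292, 15 + 32) = Gamma(324, 47).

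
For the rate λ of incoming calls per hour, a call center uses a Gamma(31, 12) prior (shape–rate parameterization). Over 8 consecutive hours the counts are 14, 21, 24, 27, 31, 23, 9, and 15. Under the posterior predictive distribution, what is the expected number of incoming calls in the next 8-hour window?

78

Total count: 14 + 21 + 24 + 27 + 31 + 23 + 9 + 15 = 164.
Total exposure: 8 hours.
Conjugate update: add total count to the shape and total exposure to the rate, giving Gamma(195, 20).
Predictive mean over an 8-hour window = T·E[λ|data] = 8·195/20 = 78.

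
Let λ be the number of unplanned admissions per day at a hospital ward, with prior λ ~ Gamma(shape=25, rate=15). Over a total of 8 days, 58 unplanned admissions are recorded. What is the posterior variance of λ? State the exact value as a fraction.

Total count 58 over total exposure 8 days.
Posterior: α' = 25 + 58 = 83, β' = 15 + 8 = 23.
Posterior variance = α'/β'² = 83/529.

83/529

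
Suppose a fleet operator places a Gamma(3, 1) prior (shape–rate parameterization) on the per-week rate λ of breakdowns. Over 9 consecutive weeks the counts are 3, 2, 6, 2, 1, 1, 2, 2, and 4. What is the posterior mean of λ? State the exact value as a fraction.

13/5

Total count: 3 + 2 + 6 + 2 + 1 + 1 + 2 + 2 + 4 = 23.
Total exposure: 9 weeks.
By Gamma–Poisson conjugacy, the posterior is Gamma(α + Σx, β + Σt) = Gamma(3 + 23, 1 + 9) = Gamma(26, 10).
Posterior mean = α'/β' = 26/10 = 13/5.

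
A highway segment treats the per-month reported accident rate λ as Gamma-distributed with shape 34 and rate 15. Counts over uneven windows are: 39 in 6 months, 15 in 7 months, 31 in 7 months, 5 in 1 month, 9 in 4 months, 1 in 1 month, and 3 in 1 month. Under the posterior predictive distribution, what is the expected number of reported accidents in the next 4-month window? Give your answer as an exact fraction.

274/21

Total count: 39 + 15 + 31 + 5 + 9 + 1 + 3 = 103.
Total exposure: 6 + 7 + 7 + 1 + 4 + 1 + 1 = 27 months.
Posterior: α' = 34 + 103 = 137, β' = 15 + 27 = 42.
Predictive mean over a 4-month window = T·E[λ|data] = 4·137/42 = 274/21.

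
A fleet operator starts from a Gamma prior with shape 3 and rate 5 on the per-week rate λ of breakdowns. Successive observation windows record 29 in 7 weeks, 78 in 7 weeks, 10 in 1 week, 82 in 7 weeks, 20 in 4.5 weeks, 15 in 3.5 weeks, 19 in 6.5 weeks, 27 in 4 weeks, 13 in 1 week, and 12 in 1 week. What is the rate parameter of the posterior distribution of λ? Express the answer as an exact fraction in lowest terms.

95/2

Total count: 29 + 78 + 10 + 82 + 20 + 15 + 19 + 27 + 13 + 12 = 305.
Total exposure: 7 + 7 + 1 + 7 + 4.5 + 3.5 + 6.5 + 4 + 1 + 1 = 42.5 weeks.
By Gamma–Poisson conjugacy, the posterior is Gamma(α + Σx, β + Σt) = Gamma(3 + 305, 5 + 42.5) = Gamma(308, 95/2).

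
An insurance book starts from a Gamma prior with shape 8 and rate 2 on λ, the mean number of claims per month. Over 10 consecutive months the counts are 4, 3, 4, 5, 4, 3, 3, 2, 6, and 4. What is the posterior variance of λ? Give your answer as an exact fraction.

23/72

Total count: 4 + 3 + 4 + 5 + 4 + 3 + 3 + 2 + 6 + 4 = 38.
Total exposure: 10 months.
By Gamma–Poisson conjugacy, the posterior is Gamma(α + Σx, β + Σt) = Gamma(8 + 38, 2 + 10) = Gamma(46, 12).
Posterior variance = α'/β'² = 46/144 = 23/72.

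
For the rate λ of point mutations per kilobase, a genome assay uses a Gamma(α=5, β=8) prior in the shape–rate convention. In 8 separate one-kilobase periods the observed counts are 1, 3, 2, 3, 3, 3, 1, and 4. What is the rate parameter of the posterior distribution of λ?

16

Total count: 1 + 3 + 2 + 3 + 3 + 3 + 1 + 4 = 20.
Total exposure: 8 kilobases.
Gamma(α, β) with Poisson data over total exposure Σt gives posterior Gamma(α+Σx, β+Σt) = Gamma(25, 16).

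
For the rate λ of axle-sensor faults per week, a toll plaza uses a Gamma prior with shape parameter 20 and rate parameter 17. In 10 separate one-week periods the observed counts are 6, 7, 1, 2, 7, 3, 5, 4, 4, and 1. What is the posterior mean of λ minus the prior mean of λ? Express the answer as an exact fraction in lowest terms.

160/153

Total count: 6 + 7 + 1 + 2 + 7 + 3 + 5 + 4 + 4 + 1 = 40.
Total exposure: 10 weeks.
Gamma(α, β) with Poisson data over total exposure Σt gives posterior Gamma(α+Σx, β+Σt) = Gamma(60, 27).
Posterior mean = 60/27 = 20/9; prior mean = 20/17 = 20/17. Difference = 20/9 − 20/17 = 160/153.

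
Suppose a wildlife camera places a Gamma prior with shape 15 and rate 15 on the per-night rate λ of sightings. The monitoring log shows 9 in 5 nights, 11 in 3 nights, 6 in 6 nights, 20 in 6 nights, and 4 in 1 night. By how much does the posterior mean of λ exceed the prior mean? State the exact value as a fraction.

29/36

Total count: 9 + 11 + 6 + 20 + 4 = 50.
Total exposure: 5 + 3 + 6 + 6 + 1 = 21 nights.
The Gamma prior is conjugate for the Poisson rate, so λ | data ~ Gamma(15+50, 15+21) = Gamma(65, 36).
Posterior mean = 65/36 = 65/36; prior mean = 15/15 = 1. Difference = 65/36 − 1 = 29/36.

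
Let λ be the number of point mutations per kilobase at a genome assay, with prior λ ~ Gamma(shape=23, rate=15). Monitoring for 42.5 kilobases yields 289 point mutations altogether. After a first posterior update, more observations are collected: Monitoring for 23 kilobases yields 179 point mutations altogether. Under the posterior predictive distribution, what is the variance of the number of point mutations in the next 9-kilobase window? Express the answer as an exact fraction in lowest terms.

Total count 289 over total exposure 42.5 kilobases.
After the first batch: Gamma(23 + 289, 15 + 42.5) = Gamma(312, 115/2).
Total count 179 over total exposure 23 kilobases.
After the second batch: Gamma(312 + 179, 115/2 + 23) = Gamma(491, 161/2).
The posterior predictive for a window of length T is Negative Binomial with variance T·α'·(β'+T)/β'² = 9·491·(179/2)/(25921/4) = 1582002/25921.

1582002/25921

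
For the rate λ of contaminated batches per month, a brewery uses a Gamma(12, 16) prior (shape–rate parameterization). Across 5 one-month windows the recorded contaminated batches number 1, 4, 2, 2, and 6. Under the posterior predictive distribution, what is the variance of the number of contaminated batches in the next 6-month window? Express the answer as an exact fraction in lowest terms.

Total count: 1 + 4 + 2 + 2 + 6 = 15.
Total exposure: 5 months.
Gamma(α, β) with Poisson data over total exposure Σt gives posterior Gamma(α+Σx, β+Σt) = Gamma(27, 21).
The posterior predictive for a window of length T is Negative Binomial with variance T·α'·(β'+T)/β'² = 6·27·27/441 = 486/49.

486/49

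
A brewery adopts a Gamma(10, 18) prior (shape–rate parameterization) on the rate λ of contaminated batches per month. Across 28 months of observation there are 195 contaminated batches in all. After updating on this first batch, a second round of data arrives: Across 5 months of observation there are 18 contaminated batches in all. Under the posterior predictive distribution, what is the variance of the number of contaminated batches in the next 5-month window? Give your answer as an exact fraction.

62440/2601

Total count 195 over total exposure 28 months.
After the first batch: Gamma(10 + 195, 18 + 28) = Gamma(205, 46).
Total count 18 over total exposure 5 months.
After the second batch: Gamma(205 + 18, 46 + 5) = Gamma(223, 51).
The posterior predictive for a window of length T is Negative Binomial with variance T·α'·(β'+T)/β'² = 5·223·56/2601 = 62440/2601.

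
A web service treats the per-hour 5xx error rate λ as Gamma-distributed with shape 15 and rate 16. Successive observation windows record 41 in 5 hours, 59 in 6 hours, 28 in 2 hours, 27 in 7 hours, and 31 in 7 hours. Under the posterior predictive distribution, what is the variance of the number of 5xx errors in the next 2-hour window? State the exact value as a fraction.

Total count: 41 + 59 + 28 + 27 + 31 = 186.
Total exposure: 5 + 6 + 2 + 7 + 7 = 27 hours.
Conjugate update: add total count to the shape and total exposure to the rate, giving Gamma(201, 43).
The posterior predictive for a window of length T is Negative Binomial with variance T·α'·(β'+T)/β'² = 2·201·45/1849 = 18090/1849.

18090/1849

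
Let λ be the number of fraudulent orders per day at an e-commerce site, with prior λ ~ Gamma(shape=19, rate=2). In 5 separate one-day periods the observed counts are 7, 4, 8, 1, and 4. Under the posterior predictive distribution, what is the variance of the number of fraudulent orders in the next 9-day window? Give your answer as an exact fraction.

Total count: 7 + 4 + 8 + 1 + 4 = 24.
Total exposure: 5 days.
By Gamma–Poisson conjugacy, the posterior is Gamma(α + Σx, β + Σt) = Gamma(19 + 24, 2 + 5) = Gamma(43, 7).
The posterior predictive for a window of length T is Negative Binomial with variance T·α'·(β'+T)/β'² = 9·43·16/49 = 6192/49.

6192/49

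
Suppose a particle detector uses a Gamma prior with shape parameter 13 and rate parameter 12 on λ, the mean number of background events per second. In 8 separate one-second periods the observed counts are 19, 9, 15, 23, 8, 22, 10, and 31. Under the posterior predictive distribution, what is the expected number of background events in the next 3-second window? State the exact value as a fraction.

Total count: 19 + 9 + 15 + 23 + 8 + 22 + 10 + 31 = 137.
Total exposure: 8 seconds.
By Gamma–Poisson conjugacy, the posterior is Gamma(α + Σx, β + Σt) = Gamma(13 + 137, 12 + 8) = Gamma(150, 20).
Predictive mean over a 3-second window = T·E[λ|data] = 3·150/20 = 45/2.

45/2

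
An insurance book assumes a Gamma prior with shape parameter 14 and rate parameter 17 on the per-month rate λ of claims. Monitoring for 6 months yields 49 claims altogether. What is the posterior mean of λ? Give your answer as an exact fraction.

Total count 49 over total exposure 6 months.
The Gamma prior is conjugate for the Poisson rate, so λ | data ~ Gamma(14+49, 17+6) = Gamma(63, 23).
Posterior mean = α'/β' = 63/23.

63/23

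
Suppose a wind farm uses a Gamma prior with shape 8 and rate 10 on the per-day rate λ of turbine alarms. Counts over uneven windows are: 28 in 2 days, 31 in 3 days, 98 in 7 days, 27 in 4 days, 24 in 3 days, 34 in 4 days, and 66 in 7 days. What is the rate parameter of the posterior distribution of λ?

Total count: 28 + 31 + 98 + 27 + 24 + 34 + 66 = 308.
Total exposure: 2 + 3 + 7 + 4 + 3 + 4 + 7 = 30 days.
By Gamma–Poisson conjugacy, the posterior is Gamma(α + Σx, β + Σt) = Gamma(8 + 308, 10 + 30) = Gamma(316, 40).

40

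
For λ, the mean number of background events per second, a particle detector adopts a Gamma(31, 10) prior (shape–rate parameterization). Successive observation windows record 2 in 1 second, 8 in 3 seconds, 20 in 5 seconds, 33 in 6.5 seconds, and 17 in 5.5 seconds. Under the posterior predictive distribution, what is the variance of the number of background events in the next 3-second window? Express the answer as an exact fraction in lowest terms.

11322/961

Total count: 2 + 8 + 20 + 33 + 17 = 80.
Total exposure: 1 + 3 + 5 + 6.5 + 5.5 = 21 seconds.
By Gamma–Poisson conjugacy, the posterior is Gamma(α + Σx, β + Σt) = Gamma(31 + 80, 10 + 21) = Gamma(111, 31).
The posterior predictive for a window of length T is Negative Binomial with variance T·α'·(β'+T)/β'² = 3·111·34/961 = 11322/961.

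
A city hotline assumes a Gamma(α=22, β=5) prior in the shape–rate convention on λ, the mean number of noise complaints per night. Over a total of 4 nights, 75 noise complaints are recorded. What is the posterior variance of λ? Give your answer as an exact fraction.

97/81

Total count 75 over total exposure 4 nights.
Posterior: α' = 22 + 75 = 97, β' = 5 + 4 = 9.
Posterior variance = α'/β'² = 97/81.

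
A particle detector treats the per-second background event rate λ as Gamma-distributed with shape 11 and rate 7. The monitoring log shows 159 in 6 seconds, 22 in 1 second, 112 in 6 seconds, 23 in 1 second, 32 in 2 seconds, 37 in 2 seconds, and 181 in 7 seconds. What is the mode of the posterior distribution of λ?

18

Total count: 159 + 22 + 112 + 23 + 32 + 37 + 181 = 566.
Total exposure: 6 + 1 + 6 + 1 + 2 + 2 + 7 = 25 seconds.
Conjugate update: add total count to the shape and total exposure to the rate, giving Gamma(577, 32).
Posterior mode = (α'−1)/β' = 576/32 = 18.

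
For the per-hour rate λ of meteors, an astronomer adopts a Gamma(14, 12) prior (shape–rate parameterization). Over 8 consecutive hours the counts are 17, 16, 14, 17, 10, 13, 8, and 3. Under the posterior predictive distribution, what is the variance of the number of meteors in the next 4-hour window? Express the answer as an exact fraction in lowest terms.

Total count: 17 + 16 + 14 + 17 + 10 + 13 + 8 + 3 = 98.
Total exposure: 8 hours.
The Gamma prior is conjugate for the Poisson rate, so λ | data ~ Gamma(14+98, 12+8) = Gamma(112, 20).
The posterior predictive for a window of length T is Negative Binomial with variance T·α'·(β'+T)/β'² = 4·112·24/400 = 672/25.

672/25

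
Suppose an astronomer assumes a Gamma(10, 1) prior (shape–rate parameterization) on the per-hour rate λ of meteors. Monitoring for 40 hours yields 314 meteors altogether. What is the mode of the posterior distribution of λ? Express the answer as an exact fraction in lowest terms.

Total count 314 over total exposure 40 hours.
Conjugate update: add total count to the shape and total exposure to the rate, giving Gamma(324, 41).
Posterior mode = (α'−1)/β' = 323/41.

323/41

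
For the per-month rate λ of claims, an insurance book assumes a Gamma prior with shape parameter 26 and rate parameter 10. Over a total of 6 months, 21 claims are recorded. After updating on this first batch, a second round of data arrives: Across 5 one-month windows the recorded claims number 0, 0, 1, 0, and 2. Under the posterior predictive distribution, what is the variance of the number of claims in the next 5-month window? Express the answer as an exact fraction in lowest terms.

Total count 21 over total exposure 6 months.
After the first batch: Gamma(26 + 21, 10 + 6) = Gamma(47, 16).
Total count: 0 + 0 + 1 + 0 + 2 = 3.
Total exposure: 5 months.
After the second batch: Gamma(47 + 3, 16 + 5) = Gamma(50, 21).
The posterior predictive for a window of length T is Negative Binomial with variance T·α'·(β'+T)/β'² = 5·50·26/441 = 6500/441.

6500/441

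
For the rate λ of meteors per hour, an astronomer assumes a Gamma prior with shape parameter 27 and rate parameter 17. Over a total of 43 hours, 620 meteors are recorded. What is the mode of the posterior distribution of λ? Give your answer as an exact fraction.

323/30

Total count 620 over total exposure 43 hours.
Gamma(α, β) with Poisson data over total exposure Σt gives posterior Gamma(α+Σx, β+Σt) = Gamma(647, 60).
Posterior mode = (α'−1)/β' = 646/60 = 323/30.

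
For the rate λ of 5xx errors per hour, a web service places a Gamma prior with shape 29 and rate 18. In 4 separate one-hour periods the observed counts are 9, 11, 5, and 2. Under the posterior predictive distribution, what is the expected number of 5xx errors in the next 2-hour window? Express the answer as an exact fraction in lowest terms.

56/11

Total count: 9 + 11 + 5 + 2 = 27.
Total exposure: 4 hours.
The Gamma prior is conjugate for the Poisson rate, so λ | data ~ Gamma(29+27, 18+4) = Gamma(56, 22).
Predictive mean over a 2-hour window = T·E[λ|data] = 2·56/22 = 56/11.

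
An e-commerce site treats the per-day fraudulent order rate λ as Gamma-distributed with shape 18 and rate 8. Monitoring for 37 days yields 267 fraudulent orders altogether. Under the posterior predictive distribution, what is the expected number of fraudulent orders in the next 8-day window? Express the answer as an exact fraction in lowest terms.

Total count 267 over total exposure 37 days.
By Gamma–Poisson conjugacy, the posterior is Gamma(α + Σx, β + Σt) = Gamma(18 + 267, 8 + 37) = Gamma(285, 45).
Predictive mean over an 8-day window = T·E[λ|data] = 8·285/45 = 152/3.

152/3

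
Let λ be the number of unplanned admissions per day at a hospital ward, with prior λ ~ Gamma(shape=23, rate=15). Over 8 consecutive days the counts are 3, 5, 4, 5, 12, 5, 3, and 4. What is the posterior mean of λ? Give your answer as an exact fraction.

Total count: 3 + 5 + 4 + 5 + 12 + 5 + 3 + 4 = 41.
Total exposure: 8 days.
By Gamma–Poisson conjugacy, the posterior is Gamma(α + Σx, β + Σt) = Gamma(23 + 41, 15 + 8) = Gamma(64, 23).
Posterior mean = α'/β' = 64/23.

64/23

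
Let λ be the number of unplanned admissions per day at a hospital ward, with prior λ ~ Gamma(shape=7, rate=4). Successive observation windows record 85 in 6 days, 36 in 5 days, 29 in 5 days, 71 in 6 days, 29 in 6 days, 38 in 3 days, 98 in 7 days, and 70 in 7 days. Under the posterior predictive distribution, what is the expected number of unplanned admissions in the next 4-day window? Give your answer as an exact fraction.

1852/49

Total count: 85 + 36 + 29 + 71 + 29 + 38 + 98 + 70 = 456.
Total exposure: 6 + 5 + 5 + 6 + 6 + 3 + 7 + 7 = 45 days.
By Gamma–Poisson conjugacy, the posterior is Gamma(α + Σx, β + Σt) = Gamma(7 + 456, 4 + 45) = Gamma(463, 49).
Predictive mean over a 4-day window = T·E[λ|data] = 4·463/49 = 1852/49.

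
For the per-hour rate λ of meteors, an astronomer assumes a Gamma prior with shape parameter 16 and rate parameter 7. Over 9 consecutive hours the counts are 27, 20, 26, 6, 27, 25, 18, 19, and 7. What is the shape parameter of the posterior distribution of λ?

191

Total count: 27 + 20 + 26 + 6 + 27 + 25 + 18 + 19 + 7 = 175.
Total exposure: 9 hours.
The Gamma prior is conjugate for the Poisson rate, so λ | data ~ Gamma(16+175, 7+9) = Gamma(191, 16).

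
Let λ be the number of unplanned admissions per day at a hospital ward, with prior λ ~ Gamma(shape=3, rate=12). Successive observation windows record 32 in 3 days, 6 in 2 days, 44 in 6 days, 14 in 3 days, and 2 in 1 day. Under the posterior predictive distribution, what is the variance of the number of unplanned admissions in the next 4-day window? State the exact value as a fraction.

12524/729

Total count: 32 + 6 + 44 + 14 + 2 = 98.
Total exposure: 3 + 2 + 6 + 3 + 1 = 15 days.
The Gamma prior is conjugate for the Poisson rate, so λ | data ~ Gamma(3+98, 12+15) = Gamma(101, 27).
The posterior predictive for a window of length T is Negative Binomial with variance T·α'·(β'+T)/β'² = 4·101·31/729 = 12524/729.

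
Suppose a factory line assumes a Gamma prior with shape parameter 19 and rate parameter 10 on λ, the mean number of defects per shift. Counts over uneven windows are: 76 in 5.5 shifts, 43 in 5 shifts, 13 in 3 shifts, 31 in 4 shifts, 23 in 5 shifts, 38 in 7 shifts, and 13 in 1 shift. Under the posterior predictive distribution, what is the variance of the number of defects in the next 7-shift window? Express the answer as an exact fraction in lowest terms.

Total count: 76 + 43 + 13 + 31 + 23 + 38 + 13 = 237.
Total exposure: 5.5 + 5 + 3 + 4 + 5 + 7 + 1 = 30.5 shifts.
Posterior: α' = 19 + 237 = 256, β' = 10 + 30.5 = 81/2.
The posterior predictive for a window of length T is Negative Binomial with variance T·α'·(β'+T)/β'² = 7·256·(95/2)/(6561/4) = 340480/6561.

340480/6561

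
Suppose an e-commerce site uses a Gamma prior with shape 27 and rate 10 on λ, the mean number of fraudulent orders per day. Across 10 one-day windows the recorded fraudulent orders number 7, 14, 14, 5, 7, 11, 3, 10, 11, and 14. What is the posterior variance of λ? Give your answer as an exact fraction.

Total count: 7 + 14 + 14 + 5 + 7 + 11 + 3 + 10 + 11 + 14 = 96.
Total exposure: 10 days.
Gamma(α, β) with Poisson data over total exposure Σt gives posterior Gamma(α+Σx, β+Σt) = Gamma(123, 20).
Posterior variance = α'/β'² = 123/400.

123/400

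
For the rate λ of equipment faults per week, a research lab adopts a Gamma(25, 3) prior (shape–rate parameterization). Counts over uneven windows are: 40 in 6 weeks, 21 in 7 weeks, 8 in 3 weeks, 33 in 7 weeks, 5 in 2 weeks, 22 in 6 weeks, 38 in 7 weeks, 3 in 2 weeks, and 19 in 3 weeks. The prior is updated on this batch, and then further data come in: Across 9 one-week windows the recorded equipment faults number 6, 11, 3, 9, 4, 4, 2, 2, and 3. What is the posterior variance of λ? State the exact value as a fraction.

Total count: 40 + 21 + 8 + 33 + 5 + 22 + 38 + 3 + 19 = 189.
Total exposure: 6 + 7 + 3 + 7 + 2 + 6 + 7 + 2 + 3 = 43 weeks.
After the first batch: Gamma(25 + 189, 3 + 43) = Gamma(214, 46).
Total count: 6 + 11 + 3 + 9 + 4 + 4 + 2 + 2 + 3 = 44.
Total exposure: 9 weeks.
After the second batch: Gamma(214 + 44, 46 + 9) = Gamma(258, 55).
Posterior variance = α'/β'² = 258/3025.

258/3025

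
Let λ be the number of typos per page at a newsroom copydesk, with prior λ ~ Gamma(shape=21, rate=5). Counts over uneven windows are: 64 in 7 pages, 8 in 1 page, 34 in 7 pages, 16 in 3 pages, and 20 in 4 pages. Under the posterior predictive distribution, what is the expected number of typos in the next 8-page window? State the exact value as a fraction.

1304/27

Total count: 64 + 8 + 34 + 16 + 20 = 142.
Total exposure: 7 + 1 + 7 + 3 + 4 = 22 pages.
The Gamma prior is conjugate for the Poisson rate, so λ | data ~ Gamma(21+142, 5+22) = Gamma(163, 27).
Predictive mean over an 8-page window = T·E[λ|data] = 8·163/27 = 1304/27.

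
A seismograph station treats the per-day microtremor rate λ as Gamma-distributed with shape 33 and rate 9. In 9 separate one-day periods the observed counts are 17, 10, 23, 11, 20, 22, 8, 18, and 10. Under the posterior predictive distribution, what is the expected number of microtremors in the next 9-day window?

86

Total count: 17 + 10 + 23 + 11 + 20 + 22 + 8 + 18 + 10 = 139.
Total exposure: 9 days.
Gamma(α, β) with Poisson data over total exposure Σt gives posterior Gamma(α+Σx, β+Σt) = Gamma(172, 18).
Predictive mean over a 9-day window = T·E[λ|data] = 9·172/18 = 86.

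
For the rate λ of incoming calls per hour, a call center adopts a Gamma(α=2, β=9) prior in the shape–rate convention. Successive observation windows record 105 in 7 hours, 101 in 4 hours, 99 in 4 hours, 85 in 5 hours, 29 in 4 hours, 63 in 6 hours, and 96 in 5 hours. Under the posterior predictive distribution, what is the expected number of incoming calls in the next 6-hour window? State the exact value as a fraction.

870/11

Total count: 105 + 101 + 99 + 85 + 29 + 63 + 96 = 578.
Total exposure: 7 + 4 + 4 + 5 + 4 + 6 + 5 = 35 hours.
Posterior: α' = 2 + 578 = 580, β' = 9 + 35 = 44.
Predictive mean over a 6-hour window = T·E[λ|data] = 6·580/44 = 870/11.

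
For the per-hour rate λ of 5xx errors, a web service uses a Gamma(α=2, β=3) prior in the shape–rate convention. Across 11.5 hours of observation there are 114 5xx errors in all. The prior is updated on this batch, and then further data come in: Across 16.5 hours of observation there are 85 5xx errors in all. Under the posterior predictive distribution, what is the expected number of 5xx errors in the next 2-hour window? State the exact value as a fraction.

402/31

Total count 114 over total exposure 11.5 hours.
After the first batch: Gamma(2 + 114, 3 + 11.5) = Gamma(116, 29/2).
Total count 85 over total exposure 16.5 hours.
After the second batch: Gamma(116 + 85, 29/2 + 16.5) = Gamma(201, 31).
Predictive mean over a 2-hour window = T·E[λ|data] = 2·201/31 = 402/31.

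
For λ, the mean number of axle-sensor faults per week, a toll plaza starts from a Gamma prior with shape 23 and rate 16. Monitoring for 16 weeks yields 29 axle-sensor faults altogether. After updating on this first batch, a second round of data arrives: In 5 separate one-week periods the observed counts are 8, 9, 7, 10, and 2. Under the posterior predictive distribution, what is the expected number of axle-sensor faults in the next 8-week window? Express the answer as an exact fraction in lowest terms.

704/37

Total count 29 over total exposure 16 weeks.
After the first batch: Gamma(23 + 29, 16 + 16) = Gamma(52, 32).
Total count: 8 + 9 + 7 + 10 + 2 = 36.
Total exposure: 5 weeks.
After the second batch: Gamma(52 + 36, 32 + 5) = Gamma(88, 37).
Predictive mean over an 8-week window = T·E[λ|data] = 8·88/37 = 704/37.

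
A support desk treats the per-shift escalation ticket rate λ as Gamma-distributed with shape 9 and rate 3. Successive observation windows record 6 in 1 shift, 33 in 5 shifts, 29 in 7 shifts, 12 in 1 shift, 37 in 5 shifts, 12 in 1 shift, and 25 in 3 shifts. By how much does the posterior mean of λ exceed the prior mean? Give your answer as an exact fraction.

85/26

Total count: 6 + 33 + 29 + 12 + 37 + 12 + 25 = 154.
Total exposure: 1 + 5 + 7 + 1 + 5 + 1 + 3 = 23 shifts.
Conjugate update: add total count to the shape and total exposure to the rate, giving Gamma(163, 26).
Posterior mean = 163/26 = 163/26; prior mean = 9/3 = 3. Difference = 163/26 − 3 = 85/26.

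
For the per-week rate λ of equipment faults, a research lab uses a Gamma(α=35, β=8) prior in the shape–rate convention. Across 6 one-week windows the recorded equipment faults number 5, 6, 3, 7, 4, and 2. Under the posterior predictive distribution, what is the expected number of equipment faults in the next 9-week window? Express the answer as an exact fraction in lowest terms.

Total count: 5 + 6 + 3 + 7 + 4 + 2 = 27.
Total exposure: 6 weeks.
The Gamma prior is conjugate for the Poisson rate, so λ | data ~ Gamma(35+27, 8+6) = Gamma(62, 14).
Predictive mean over a 9-week window = T·E[λ|data] = 9·62/14 = 279/7.

279/7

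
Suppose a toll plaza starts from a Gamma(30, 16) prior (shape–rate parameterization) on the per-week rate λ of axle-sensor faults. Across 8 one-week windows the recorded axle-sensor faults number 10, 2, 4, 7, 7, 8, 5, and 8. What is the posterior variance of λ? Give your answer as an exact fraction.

9/64

Total count: 10 + 2 + 4 + 7 + 7 + 8 + 5 + 8 = 51.
Total exposure: 8 weeks.
Conjugate update: add total count to the shape and total exposure to the rate, giving Gamma(81, 24).
Posterior variance = α'/β'² = 81/576 = 9/64.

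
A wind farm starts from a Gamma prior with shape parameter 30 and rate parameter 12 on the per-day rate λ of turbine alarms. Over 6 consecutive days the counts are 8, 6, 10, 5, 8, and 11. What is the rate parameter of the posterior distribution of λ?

18

Total count: 8 + 6 + 10 + 5 + 8 + 11 = 48.
Total exposure: 6 days.
By Gamma–Poisson conjugacy, the posterior is Gamma(α + Σx, β + Σt) = Gamma(30 + 48, 12 + 6) = Gamma(78, 18).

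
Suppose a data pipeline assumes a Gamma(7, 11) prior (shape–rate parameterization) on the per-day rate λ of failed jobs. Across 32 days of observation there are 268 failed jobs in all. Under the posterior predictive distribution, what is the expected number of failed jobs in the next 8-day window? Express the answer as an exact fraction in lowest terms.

2200/43

Total count 268 over total exposure 32 days.
By Gamma–Poisson conjugacy, the posterior is Gamma(α + Σx, β + Σt) = Gamma(7 + 268, 11 + 32) = Gamma(275, 43).
Predictive mean over an 8-day window = T·E[λ|data] = 8·275/43 = 2200/43.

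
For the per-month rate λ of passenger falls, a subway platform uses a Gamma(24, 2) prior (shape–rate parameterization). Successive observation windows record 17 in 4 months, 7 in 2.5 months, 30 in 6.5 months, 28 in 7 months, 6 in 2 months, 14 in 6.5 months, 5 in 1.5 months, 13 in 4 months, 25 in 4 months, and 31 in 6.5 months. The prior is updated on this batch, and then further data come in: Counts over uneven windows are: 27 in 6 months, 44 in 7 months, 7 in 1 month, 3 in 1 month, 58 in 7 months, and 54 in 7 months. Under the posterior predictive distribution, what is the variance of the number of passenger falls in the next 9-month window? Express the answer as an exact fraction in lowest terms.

1195506/22801

Total count: 17 + 7 + 30 + 28 + 6 + 14 + 5 + 13 + 25 + 31 = 176.
Total exposure: 4 + 2.5 + 6.5 + 7 + 2 + 6.5 + 1.5 + 4 + 4 + 6.5 = 44.5 months.
After the first batch: Gamma(24 + 176, 2 + 44.5) = Gamma(200, 93/2).
Total count: 27 + 44 + 7 + 3 + 58 + 54 = 193.
Total exposure: 6 + 7 + 1 + 1 + 7 + 7 = 29 months.
After the second batch: Gamma(200 + 193, 93/2 + 29) = Gamma(393, 151/2).
The posterior predictive for a window of length T is Negative Binomial with variance T·α'·(β'+T)/β'² = 9·393·(169/2)/(22801/4) = 1195506/22801.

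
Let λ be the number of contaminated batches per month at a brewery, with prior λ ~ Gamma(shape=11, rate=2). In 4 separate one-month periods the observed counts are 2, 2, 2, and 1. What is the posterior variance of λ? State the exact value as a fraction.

1/2

Total count: 2 + 2 + 2 + 1 = 7.
Total exposure: 4 months.
The Gamma prior is conjugate for the Poisson rate, so λ | data ~ Gamma(11+7, 2+4) = Gamma(18, 6).
Posterior variance = α'/β'² = 18/36 = 1/2.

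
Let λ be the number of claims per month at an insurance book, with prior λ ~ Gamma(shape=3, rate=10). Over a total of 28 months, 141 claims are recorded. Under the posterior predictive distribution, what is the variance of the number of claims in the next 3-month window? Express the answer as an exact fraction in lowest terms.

4428/361

Total count 141 over total exposure 28 months.
Conjugate update: add total count to the shape and total exposure to the rate, giving Gamma(144, 38).
The posterior predictive for a window of length T is Negative Binomial with variance T·α'·(β'+T)/β'² = 3·144·41/1444 = 4428/361.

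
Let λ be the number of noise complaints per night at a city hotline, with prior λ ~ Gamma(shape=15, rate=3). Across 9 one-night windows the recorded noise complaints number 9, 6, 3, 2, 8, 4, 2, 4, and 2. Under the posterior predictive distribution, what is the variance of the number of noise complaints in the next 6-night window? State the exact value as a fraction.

165/4

Total count: 9 + 6 + 3 + 2 + 8 + 4 + 2 + 4 + 2 = 40.
Total exposure: 9 nights.
Conjugate update: add total count to the shape and total exposure to the rate, giving Gamma(55, 12).
The posterior predictive for a window of length T is Negative Binomial with variance T·α'·(β'+T)/β'² = 6·55·18/144 = 165/4.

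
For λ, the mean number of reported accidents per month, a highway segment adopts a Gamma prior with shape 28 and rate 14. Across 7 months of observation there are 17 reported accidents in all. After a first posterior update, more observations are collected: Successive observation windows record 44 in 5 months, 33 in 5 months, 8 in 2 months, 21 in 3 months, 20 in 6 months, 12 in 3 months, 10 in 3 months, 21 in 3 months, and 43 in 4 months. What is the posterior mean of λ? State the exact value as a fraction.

257/55

Total count 17 over total exposure 7 months.
After the first batch: Gamma(28 + 17, 14 + 7) = Gamma(45, 21).
Total count: 44 + 33 + 8 + 21 + 20 + 12 + 10 + 21 + 43 = 212.
Total exposure: 5 + 5 + 2 + 3 + 6 + 3 + 3 + 3 + 4 = 34 months.
After the second batch: Gamma(45 + 212, 21 + 34) = Gamma(257, 55).
Posterior mean = α'/β' = 257/55.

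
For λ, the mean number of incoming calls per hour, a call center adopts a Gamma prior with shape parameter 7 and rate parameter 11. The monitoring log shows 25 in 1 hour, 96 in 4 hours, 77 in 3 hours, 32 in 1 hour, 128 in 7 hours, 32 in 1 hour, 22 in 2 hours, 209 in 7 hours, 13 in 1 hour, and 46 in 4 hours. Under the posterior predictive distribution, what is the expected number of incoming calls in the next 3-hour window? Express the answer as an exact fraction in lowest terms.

687/14

Total count: 25 + 96 + 77 + 32 + 128 + 32 + 22 + 209 + 13 + 46 = 680.
Total exposure: 1 + 4 + 3 + 1 + 7 + 1 + 2 + 7 + 1 + 4 = 31 hours.
The Gamma prior is conjugate for the Poisson rate, so λ | data ~ Gamma(7+680, 11+31) = Gamma(687, 42).
Predictive mean over a 3-hour window = T·E[λ|data] = 3·687/42 = 687/14.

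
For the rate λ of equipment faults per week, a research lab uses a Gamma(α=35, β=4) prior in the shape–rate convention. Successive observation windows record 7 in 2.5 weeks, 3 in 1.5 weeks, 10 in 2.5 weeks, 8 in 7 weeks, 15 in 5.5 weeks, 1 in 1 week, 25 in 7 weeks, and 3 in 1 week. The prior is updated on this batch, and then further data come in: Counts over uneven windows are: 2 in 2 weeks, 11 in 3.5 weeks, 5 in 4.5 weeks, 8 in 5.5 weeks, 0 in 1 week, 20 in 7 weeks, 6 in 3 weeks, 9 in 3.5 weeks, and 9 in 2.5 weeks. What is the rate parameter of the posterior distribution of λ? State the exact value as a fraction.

129/2

Total count: 7 + 3 + 10 + 8 + 15 + 1 + 25 + 3 = 72.
Total exposure: 2.5 + 1.5 + 2.5 + 7 + 5.5 + 1 + 7 + 1 = 28 weeks.
After the first batch: Gamma(35 + 72, 4 + 28) = Gamma(107, 32).
Total count: 2 + 11 + 5 + 8 + 0 + 20 + 6 + 9 + 9 = 70.
Total exposure: 2 + 3.5 + 4.5 + 5.5 + 1 + 7 + 3 + 3.5 + 2.5 = 32.5 weeks.
After the second batch: Gamma(107 + 70, 32 + 32.5) = Gamma(177, 129/2).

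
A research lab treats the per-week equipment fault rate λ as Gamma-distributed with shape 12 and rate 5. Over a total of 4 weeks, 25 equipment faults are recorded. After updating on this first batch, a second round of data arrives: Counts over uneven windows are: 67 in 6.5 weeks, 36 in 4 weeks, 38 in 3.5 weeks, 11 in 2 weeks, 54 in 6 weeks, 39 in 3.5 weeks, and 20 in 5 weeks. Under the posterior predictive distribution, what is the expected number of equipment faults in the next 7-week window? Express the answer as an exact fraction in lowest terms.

4228/79

Total count 25 over total exposure 4 weeks.
After the first batch: Gamma(12 + 25, 5 + 4) = Gamma(37, 9).
Total count: 67 + 36 + 38 + 11 + 54 + 39 + 20 = 265.
Total exposure: 6.5 + 4 + 3.5 + 2 + 6 + 3.5 + 5 = 30.5 weeks.
After the second batch: Gamma(37 + 265, 9 + 30.5) = Gamma(302, 79/2).
Predictive mean over a 7-week window = T·E[λ|data] = 7·302/(79/2) = 4228/79.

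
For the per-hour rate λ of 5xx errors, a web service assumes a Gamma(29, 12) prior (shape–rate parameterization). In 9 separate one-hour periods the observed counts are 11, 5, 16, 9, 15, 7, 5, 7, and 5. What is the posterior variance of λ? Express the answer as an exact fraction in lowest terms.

Total count: 11 + 5 + 16 + 9 + 15 + 7 + 5 + 7 + 5 = 80.
Total exposure: 9 hours.
Conjugate update: add total count to the shape and total exposure to the rate, giving Gamma(109, 21).
Posterior variance = α'/β'² = 109/441.

109/441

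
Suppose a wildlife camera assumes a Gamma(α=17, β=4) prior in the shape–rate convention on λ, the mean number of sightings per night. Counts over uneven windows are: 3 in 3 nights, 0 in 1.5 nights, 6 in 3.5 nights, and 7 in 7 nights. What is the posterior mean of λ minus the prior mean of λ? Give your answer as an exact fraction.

-191/76

Total count: 3 + 0 + 6 + 7 = 16.
Total exposure: 3 + 1.5 + 3.5 + 7 = 15 nights.
The Gamma prior is conjugate for the Poisson rate, so λ | data ~ Gamma(17+16, 4+15) = Gamma(33, 19).
Posterior mean = 33/19 = 33/19; prior mean = 17/4 = 17/4. Difference = 33/19 − 17/4 = -191/76.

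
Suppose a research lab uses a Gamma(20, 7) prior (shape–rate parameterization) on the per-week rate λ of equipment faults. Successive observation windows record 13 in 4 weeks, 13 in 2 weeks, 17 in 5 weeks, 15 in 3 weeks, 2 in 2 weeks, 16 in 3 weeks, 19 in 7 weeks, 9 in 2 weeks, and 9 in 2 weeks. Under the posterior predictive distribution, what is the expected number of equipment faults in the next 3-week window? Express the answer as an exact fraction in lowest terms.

Total count: 13 + 13 + 17 + 15 + 2 + 16 + 19 + 9 + 9 = 113.
Total exposure: 4 + 2 + 5 + 3 + 2 + 3 + 7 + 2 + 2 = 30 weeks.
Gamma(α, β) with Poisson data over total exposure Σt gives posterior Gamma(α+Σx, β+Σt) = Gamma(133, 37).
Predictive mean over a 3-week window = T·E[λ|data] = 3·133/37 = 399/37.

399/37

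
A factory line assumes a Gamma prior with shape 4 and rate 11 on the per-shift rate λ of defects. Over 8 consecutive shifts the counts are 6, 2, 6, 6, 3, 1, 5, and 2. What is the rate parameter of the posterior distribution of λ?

19

Total count: 6 + 2 + 6 + 6 + 3 + 1 + 5 + 2 = 31.
Total exposure: 8 shifts.
By Gamma–Poisson conjugacy, the posterior is Gamma(α + Σx, β + Σt) = Gamma(4 + 31, 11 + 8) = Gamma(35, 19).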